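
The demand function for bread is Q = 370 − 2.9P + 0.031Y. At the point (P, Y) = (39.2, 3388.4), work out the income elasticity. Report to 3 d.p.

At P = 39.2, Y = 3388.4: Q = 361.360.
Holding P constant, ∂Q/∂Y = 0.031.
η_Y = (∂Q/∂Y)·(Y/Q) = 0.031 × (3388.4/361.360) = 0.291.

0.291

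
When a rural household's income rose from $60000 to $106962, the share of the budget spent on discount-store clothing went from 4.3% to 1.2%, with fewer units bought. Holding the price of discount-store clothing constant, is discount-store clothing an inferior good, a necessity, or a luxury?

inferior good

Quantity demanded falls as income rises, so η < 0.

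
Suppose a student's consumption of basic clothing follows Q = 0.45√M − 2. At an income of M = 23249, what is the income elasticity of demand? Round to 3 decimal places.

At M = 23249: Q = 66.614.
dQ/dM = 0.45/(2√M) = 0.00147564 at this income.
η = (dQ/dM)·(M/Q) = 0.00147564 × (23249/66.614) = 0.515.

0.515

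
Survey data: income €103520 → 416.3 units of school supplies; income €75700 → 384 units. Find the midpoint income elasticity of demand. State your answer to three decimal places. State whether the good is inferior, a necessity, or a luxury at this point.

0.260 (necessity)

ΔQ = 384 − 416.3 = -32.3; midpoint Q̄ = (416.3 + 384)/2 = 400.15.
ΔI = 75700 − 103520 = -27820; midpoint Ī = (103520 + 75700)/2 = 89610.
η = (ΔQ/Q̄) ÷ (ΔI/Ī) = (-32.3/400.15) ÷ (-27820/89610) = 0.260.
0 < η < 1 ⇒ necessity.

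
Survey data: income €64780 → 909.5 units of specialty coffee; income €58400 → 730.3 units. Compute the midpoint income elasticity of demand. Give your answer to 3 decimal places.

2.110

ΔQ = 730.3 − 909.5 = -179.2; midpoint Q̄ = (909.5 + 730.3)/2 = 819.9.
ΔI = 58400 − 64780 = -6380; midpoint Ī = (64780 + 58400)/2 = 61590.
η = (ΔQ/Q̄) ÷ (ΔI/Ī) = (-179.2/819.9) ÷ (-6380/61590) = 2.110.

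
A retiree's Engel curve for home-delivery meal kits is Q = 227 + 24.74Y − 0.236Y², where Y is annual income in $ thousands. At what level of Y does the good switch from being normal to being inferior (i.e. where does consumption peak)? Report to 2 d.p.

52.42

dQ/dY = 24.74 − 0.472Y.
The good is inferior where dQ/dY < 0. Setting dQ/dY = 0 gives Y = 24.74 / 0.472 = 52.42.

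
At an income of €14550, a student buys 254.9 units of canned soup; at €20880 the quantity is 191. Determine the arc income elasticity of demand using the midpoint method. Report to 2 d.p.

-0.80

ΔQ = 191 − 254.9 = -63.9; midpoint Q̄ = (254.9 + 191)/2 = 222.95.
ΔI = 20880 − 14550 = 6330; midpoint Ī = (14550 + 20880)/2 = 17715.
η = (ΔQ/Q̄) ÷ (ΔI/Ī) = (-63.9/222.95) ÷ (6330/17715) = -0.80.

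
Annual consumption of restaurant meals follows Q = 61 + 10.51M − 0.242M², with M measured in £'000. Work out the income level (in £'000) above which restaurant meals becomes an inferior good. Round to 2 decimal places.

21.71

dQ/dM = 10.51 − 0.484M.
The good is inferior where dQ/dM < 0. Setting dQ/dM = 0 gives M = 10.51 / 0.484 = 21.71.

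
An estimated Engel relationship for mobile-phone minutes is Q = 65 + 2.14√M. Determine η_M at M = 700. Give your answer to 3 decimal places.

At M = 700: Q = 121.619.
dQ/dM = 2.14/(2√M) = 0.0404422 at this income.
η = (dQ/dM)·(M/Q) = 0.0404422 × (700/121.619) = 0.233.

0.233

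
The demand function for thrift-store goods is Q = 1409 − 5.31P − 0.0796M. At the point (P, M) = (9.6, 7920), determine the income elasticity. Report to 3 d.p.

At P = 9.6, M = 7920: Q = 727.592.
Holding P constant, ∂Q/∂M = −0.0796.
η_M = (∂Q/∂M)·(M/Q) = -0.0796 × (7920/727.592) = -0.866.

-0.866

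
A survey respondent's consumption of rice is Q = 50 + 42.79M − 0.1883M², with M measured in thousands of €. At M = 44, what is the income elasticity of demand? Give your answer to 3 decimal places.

At M = 44: Q = 1568.2112.
dQ/dM = 42.79 − 0.3766M = 26.21960.
η = (dQ/dM)·(M/Q) = 26.21960 × (44/1568.2112) = 0.736.

0.736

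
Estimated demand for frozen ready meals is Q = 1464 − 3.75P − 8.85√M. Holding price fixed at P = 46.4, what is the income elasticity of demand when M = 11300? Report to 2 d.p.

At P = 46.4, M = 11300: Q = 349.232.
Holding P constant, ∂Q/∂M = -8.85/(2√M) = -0.0416269.
η_M = (∂Q/∂M)·(M/Q) = -0.0416269 × (11300/349.232) = -1.35.

-1.35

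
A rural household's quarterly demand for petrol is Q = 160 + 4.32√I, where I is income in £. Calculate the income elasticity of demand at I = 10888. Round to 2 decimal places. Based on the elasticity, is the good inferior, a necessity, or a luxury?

0.37 (necessity)

At I = 10888: Q = 610.773.
dQ/dI = 4.32/(2√I) = 0.0207004 at this income.
η = (dQ/dI)·(I/Q) = 0.0207004 × (10888/610.773) = 0.37.
Since 0 < η < 1, the good is a necessity.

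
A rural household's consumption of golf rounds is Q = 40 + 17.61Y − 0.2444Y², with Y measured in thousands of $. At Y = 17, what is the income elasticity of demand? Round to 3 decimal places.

0.588

At Y = 17: Q = 268.7384.
dQ/dY = 17.61 − 0.4888Y = 9.30040.
η = (dQ/dY)·(Y/Q) = 9.30040 × (17/268.7384) = 0.588.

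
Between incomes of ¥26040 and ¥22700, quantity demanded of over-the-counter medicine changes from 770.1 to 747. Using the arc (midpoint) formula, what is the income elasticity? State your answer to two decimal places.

0.22

ΔQ = 747 − 770.1 = -23.1; midpoint Q̄ = (770.1 + 747)/2 = 758.55.
ΔI = 22700 − 26040 = -3340; midpoint Ī = (26040 + 22700)/2 = 24370.
η = (ΔQ/Q̄) ÷ (ΔI/Ī) = (-23.1/758.55) ÷ (-3340/24370) = 0.22.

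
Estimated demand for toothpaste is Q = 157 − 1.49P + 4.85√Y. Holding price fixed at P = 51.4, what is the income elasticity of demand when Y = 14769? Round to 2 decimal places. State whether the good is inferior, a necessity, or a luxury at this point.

At P = 51.4, Y = 14769: Q = 669.824.
Holding P constant, ∂Q/∂Y = 4.85/(2√Y) = 0.0199543.
η_Y = (∂Q/∂Y)·(Y/Q) = 0.0199543 × (14769/669.824) = 0.44.
Since 0 < η < 1, this is a necessity.

0.44 (necessity)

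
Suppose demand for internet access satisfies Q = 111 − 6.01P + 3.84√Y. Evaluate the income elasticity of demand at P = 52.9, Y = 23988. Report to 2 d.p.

0.77

At P = 52.9, Y = 23988: Q = 387.813.
Holding P constant, ∂Q/∂Y = 3.84/(2√Y) = 0.0123966.
η_Y = (∂Q/∂Y)·(Y/Q) = 0.0123966 × (23988/387.813) = 0.77.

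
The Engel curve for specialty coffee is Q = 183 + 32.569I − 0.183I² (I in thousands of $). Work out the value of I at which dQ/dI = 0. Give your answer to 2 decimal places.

88.99

dQ/dI = 32.569 − 0.366I.
The good is inferior where dQ/dI < 0. Setting dQ/dI = 0 gives I = 32.569 / 0.366 = 88.99.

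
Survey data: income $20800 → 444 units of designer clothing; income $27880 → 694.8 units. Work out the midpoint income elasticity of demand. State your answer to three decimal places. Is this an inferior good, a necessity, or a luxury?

1.514 (luxury)

ΔQ = 694.8 − 444 = 250.8; midpoint Q̄ = (444 + 694.8)/2 = 569.4.
ΔI = 27880 − 20800 = 7080; midpoint Ī = (20800 + 27880)/2 = 24340.
η = (ΔQ/Q̄) ÷ (ΔI/Ī) = (250.8/569.4) ÷ (7080/24340) = 1.514.
η > 1 ⇒ luxury.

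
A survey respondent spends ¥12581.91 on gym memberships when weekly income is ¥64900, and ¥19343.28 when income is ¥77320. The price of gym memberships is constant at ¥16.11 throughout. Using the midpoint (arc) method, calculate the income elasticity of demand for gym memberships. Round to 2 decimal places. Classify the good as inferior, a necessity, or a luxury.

With a constant price, Q₁ = 12581.91/16.11 = 781.000 and Q₂ = 19343.28/16.11 = 1200.700 (equivalently, work directly with expenditure since P cancels).
Midpoint %ΔQ = (19343.28 − 12581.91)/15962.60 = 0.42358; midpoint %ΔI = (77320 − 64900)/71110 = 0.17466.
η = 0.42358 / 0.17466 = 2.43.
η > 1 ⇒ luxury.

2.43 (luxury)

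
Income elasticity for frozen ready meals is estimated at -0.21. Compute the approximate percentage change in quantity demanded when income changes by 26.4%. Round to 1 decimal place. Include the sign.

%ΔQ ≈ η × %ΔI = -0.21 × 26.4% = -5.5%.

-5.5%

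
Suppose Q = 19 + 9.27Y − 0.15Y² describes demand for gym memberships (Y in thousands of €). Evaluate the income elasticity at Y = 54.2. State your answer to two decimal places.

At Y = 54.2: Q = 80.7880.
dQ/dY = 9.27 − 0.3Y = -6.99000.
η = (dQ/dY)·(Y/Q) = -6.99000 × (54.2/80.7880) = -4.69.

-4.69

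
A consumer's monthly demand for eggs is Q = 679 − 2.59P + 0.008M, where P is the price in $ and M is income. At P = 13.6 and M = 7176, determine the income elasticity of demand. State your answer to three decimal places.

0.082

At P = 13.6, M = 7176: Q = 701.184.
Holding P constant, ∂Q/∂M = 0.008.
η_M = (∂Q/∂M)·(M/Q) = 0.008 × (7176/701.184) = 0.082.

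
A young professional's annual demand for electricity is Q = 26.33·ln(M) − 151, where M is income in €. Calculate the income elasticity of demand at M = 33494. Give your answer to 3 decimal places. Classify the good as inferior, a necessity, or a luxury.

0.213 (necessity)

At M = 33494: Q = 123.335.
dQ/dM = 26.33/M = 0.000786111 at this income.
η = (dQ/dM)·(M/Q) = 0.000786111 × (33494/123.335) = 0.213.
Since 0 < η < 1, the good is a necessity.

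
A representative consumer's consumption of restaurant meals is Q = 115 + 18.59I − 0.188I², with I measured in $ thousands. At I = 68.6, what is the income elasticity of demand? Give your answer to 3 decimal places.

-0.977

At I = 68.6: Q = 505.5535.
dQ/dI = 18.59 − 0.376I = -7.20360.
η = (dQ/dI)·(I/Q) = -7.20360 × (68.6/505.5535) = -0.977.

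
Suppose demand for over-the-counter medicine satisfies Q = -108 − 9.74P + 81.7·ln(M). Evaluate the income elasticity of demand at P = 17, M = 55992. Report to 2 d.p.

0.13

At P = 17, M = 55992: Q = 619.643.
Holding P constant, ∂Q/∂M = 81.7/M = 0.00145914.
η_M = (∂Q/∂M)·(M/Q) = 0.00145914 × (55992/619.643) = 0.13.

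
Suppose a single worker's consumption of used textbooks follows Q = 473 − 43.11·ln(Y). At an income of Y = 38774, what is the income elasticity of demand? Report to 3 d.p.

At Y = 38774: Q = 17.521.
dQ/dY = -43.11/Y = -0.00111183 at this income.
η = (dQ/dY)·(Y/Q) = -0.00111183 × (38774/17.521) = -2.460.

-2.460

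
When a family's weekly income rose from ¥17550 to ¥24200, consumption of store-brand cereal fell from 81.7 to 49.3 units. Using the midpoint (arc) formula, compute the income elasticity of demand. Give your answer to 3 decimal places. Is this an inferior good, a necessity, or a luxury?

-1.553 (inferior good)

ΔQ = 49.3 − 81.7 = -32.4; midpoint Q̄ = (81.7 + 49.3)/2 = 65.5.
ΔI = 24200 − 17550 = 6650; midpoint Ī = (17550 + 24200)/2 = 20875.
η = (ΔQ/Q̄) ÷ (ΔI/Ī) = (-32.4/65.5) ÷ (6650/20875) = -1.553.
η < 0 ⇒ inferior good.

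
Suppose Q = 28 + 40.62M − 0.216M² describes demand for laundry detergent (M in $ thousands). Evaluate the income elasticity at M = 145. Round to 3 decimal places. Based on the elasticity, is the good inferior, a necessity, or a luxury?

At M = 145: Q = 1376.5000.
dQ/dM = 40.62 − 0.432M = -22.02000.
η = (dQ/dM)·(M/Q) = -22.02000 × (145/1376.5000) = -2.320.
η < 0 ⇒ inferior good.

-2.320 (inferior good)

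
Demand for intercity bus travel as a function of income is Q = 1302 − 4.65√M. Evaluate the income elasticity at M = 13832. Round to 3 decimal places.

At M = 13832: Q = 755.116.
dQ/dM = -4.65/(2√M) = -0.0197688 at this income.
η = (dQ/dM)·(M/Q) = -0.0197688 × (13832/755.116) = -0.362.

-0.362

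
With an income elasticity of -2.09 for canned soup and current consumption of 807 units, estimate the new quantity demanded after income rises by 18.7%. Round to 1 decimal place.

491.6

%ΔQ ≈ η × %ΔI = -2.09 × 18.7% = -39.083%.
New Q ≈ 807 × (1 − 0.39083) = 491.6.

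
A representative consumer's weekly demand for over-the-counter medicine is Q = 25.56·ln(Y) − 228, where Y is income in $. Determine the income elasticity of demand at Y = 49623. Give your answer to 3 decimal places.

At Y = 49623: Q = 48.360.
dQ/dY = 25.56/Y = 0.000515084 at this income.
η = (dQ/dY)·(Y/Q) = 0.000515084 × (49623/48.360) = 0.529.

0.529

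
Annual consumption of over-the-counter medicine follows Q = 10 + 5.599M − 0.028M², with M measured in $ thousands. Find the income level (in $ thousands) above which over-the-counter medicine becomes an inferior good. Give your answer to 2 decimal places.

dQ/dM = 5.599 − 0.056M.
The good is inferior where dQ/dM < 0. Setting dQ/dM = 0 gives M = 5.599 / 0.056 = 99.98.

99.98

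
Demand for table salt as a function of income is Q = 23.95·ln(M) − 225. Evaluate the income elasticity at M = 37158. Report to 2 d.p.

0.89

At M = 37158: Q = 27.024.
dQ/dM = 23.95/M = 0.000644545 at this income.
η = (dQ/dM)·(M/Q) = 0.000644545 × (37158/27.024) = 0.89.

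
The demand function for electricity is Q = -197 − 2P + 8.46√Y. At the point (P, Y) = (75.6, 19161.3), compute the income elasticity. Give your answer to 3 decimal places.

At P = 75.6, Y = 19161.3: Q = 822.870.
Holding P constant, ∂Q/∂Y = 8.46/(2√Y) = 0.0305582.
η_Y = (∂Q/∂Y)·(Y/Q) = 0.0305582 × (19161.3/822.870) = 0.712.

0.712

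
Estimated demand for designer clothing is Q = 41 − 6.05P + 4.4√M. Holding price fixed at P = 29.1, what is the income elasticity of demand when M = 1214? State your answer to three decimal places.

At P = 29.1, M = 1214: Q = 18.252.
Holding P constant, ∂Q/∂M = 4.4/(2√M) = 0.0631413.
η_M = (∂Q/∂M)·(M/Q) = 0.0631413 × (1214/18.252) = 4.200.

4.200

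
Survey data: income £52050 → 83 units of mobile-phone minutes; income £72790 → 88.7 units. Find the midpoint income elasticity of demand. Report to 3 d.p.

0.200

ΔQ = 88.7 − 83 = 5.7; midpoint Q̄ = (83 + 88.7)/2 = 85.85.
ΔI = 72790 − 52050 = 20740; midpoint Ī = (52050 + 72790)/2 = 62420.
η = (ΔQ/Q̄) ÷ (ΔI/Ī) = (5.7/85.85) ÷ (20740/62420) = 0.200.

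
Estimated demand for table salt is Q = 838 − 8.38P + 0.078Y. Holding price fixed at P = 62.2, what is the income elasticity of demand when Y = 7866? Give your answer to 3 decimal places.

0.660

At P = 62.2, Y = 7866: Q = 930.312.
Holding P constant, ∂Q/∂Y = 0.078.
η_Y = (∂Q/∂Y)·(Y/Q) = 0.078 × (7866/930.312) = 0.660.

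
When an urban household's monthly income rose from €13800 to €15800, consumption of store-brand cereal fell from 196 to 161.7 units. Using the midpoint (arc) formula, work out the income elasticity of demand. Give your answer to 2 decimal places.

ΔQ = 161.7 − 196 = -34.3; midpoint Q̄ = (196 + 161.7)/2 = 178.85.
ΔI = 15800 − 13800 = 2000; midpoint Ī = (13800 + 15800)/2 = 14800.
η = (ΔQ/Q̄) ÷ (ΔI/Ī) = (-34.3/178.85) ÷ (2000/14800) = -1.42.

-1.42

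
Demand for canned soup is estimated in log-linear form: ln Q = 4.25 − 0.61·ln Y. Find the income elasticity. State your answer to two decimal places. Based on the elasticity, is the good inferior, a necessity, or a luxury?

In a log-linear demand, the coefficient on ln Y is the income elasticity.
So η = -0.61.
η < 0 ⇒ inferior good.

-0.61 (inferior good)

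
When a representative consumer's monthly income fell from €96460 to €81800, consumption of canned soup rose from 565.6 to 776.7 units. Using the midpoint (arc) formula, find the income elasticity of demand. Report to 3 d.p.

ΔQ = 776.7 − 565.6 = 211.1; midpoint Q̄ = (565.6 + 776.7)/2 = 671.15.
ΔI = 81800 − 96460 = -14660; midpoint Ī = (96460 + 81800)/2 = 89130.
η = (ΔQ/Q̄) ÷ (ΔI/Ī) = (211.1/671.15) ÷ (-14660/89130) = -1.912.

-1.912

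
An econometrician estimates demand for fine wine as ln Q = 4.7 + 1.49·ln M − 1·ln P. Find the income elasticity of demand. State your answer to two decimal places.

1.49

In a log-linear demand, the coefficient on ln M is the income elasticity.
So η = 1.49.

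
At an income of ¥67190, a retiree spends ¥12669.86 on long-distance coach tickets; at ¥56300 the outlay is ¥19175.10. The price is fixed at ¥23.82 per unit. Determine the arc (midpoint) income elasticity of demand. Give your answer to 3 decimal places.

-2.316

With a constant price, Q₁ = 12669.86/23.82 = 531.900 and Q₂ = 19175.10/23.82 = 805.000 (equivalently, work directly with expenditure since P cancels).
Midpoint %ΔQ = (19175.10 − 12669.86)/15922.48 = 0.40856; midpoint %ΔI = (56300 − 67190)/61745 = -0.17637.
η = 0.40856 / -0.17637 = -2.316.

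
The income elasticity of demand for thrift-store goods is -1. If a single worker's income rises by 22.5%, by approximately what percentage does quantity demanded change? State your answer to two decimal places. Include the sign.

-22.50%

%ΔQ ≈ η × %ΔI = -1 × 22.5% = -22.50%.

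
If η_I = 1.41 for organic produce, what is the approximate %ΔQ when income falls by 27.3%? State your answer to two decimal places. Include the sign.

%ΔQ ≈ η × %ΔI = 1.41 × (-27.3%) = -38.49%.

-38.49%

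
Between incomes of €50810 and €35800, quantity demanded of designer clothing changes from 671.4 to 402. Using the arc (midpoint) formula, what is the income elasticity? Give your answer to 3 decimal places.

1.448

ΔQ = 402 − 671.4 = -269.4; midpoint Q̄ = (671.4 + 402)/2 = 536.7.
ΔI = 35800 − 50810 = -15010; midpoint Ī = (50810 + 35800)/2 = 43305.
η = (ΔQ/Q̄) ÷ (ΔI/Ī) = (-269.4/536.7) ÷ (-15010/43305) = 1.448.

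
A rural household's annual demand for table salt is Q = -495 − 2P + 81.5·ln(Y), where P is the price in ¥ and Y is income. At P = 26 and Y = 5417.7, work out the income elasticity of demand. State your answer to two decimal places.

At P = 26, Y = 5417.7: Q = 153.690.
Holding P constant, ∂Q/∂Y = 81.5/Y = 0.0150433.
η_Y = (∂Q/∂Y)·(Y/Q) = 0.0150433 × (5417.7/153.690) = 0.53.

0.53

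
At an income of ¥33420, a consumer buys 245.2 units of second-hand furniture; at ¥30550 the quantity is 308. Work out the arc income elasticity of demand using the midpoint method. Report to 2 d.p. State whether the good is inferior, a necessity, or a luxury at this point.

ΔQ = 308 − 245.2 = 62.8; midpoint Q̄ = (245.2 + 308)/2 = 276.6.
ΔI = 30550 − 33420 = -2870; midpoint Ī = (33420 + 30550)/2 = 31985.
η = (ΔQ/Q̄) ÷ (ΔI/Ī) = (62.8/276.6) ÷ (-2870/31985) = -2.53.
η < 0 ⇒ inferior good.

-2.53 (inferior good)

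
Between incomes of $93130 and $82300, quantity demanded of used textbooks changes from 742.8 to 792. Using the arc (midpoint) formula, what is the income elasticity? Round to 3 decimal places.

-0.519

ΔQ = 792 − 742.8 = 49.2; midpoint Q̄ = (742.8 + 792)/2 = 767.4.
ΔI = 82300 − 93130 = -10830; midpoint Ī = (93130 + 82300)/2 = 87715.
η = (ΔQ/Q̄) ÷ (ΔI/Ī) = (49.2/767.4) ÷ (-10830/87715) = -0.519.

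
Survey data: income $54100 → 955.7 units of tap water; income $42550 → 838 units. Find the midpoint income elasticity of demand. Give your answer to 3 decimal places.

ΔQ = 838 − 955.7 = -117.7; midpoint Q̄ = (955.7 + 838)/2 = 896.85.
ΔI = 42550 − 54100 = -11550; midpoint Ī = (54100 + 42550)/2 = 48325.
η = (ΔQ/Q̄) ÷ (ΔI/Ī) = (-117.7/896.85) ÷ (-11550/48325) = 0.549.

0.549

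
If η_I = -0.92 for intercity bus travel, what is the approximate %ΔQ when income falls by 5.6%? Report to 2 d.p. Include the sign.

%ΔQ ≈ η × %ΔI = -0.92 × (-5.6%) = 5.15%.

5.15%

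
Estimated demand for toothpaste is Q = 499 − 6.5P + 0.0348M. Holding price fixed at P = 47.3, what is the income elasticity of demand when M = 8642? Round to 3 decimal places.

At P = 47.3, M = 8642: Q = 492.292.
Holding P constant, ∂Q/∂M = 0.0348.
η_M = (∂Q/∂M)·(M/Q) = 0.0348 × (8642/492.292) = 0.611.

0.611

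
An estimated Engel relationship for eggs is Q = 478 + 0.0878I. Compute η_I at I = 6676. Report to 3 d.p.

0.551

At I = 6676: Q = 1064.153.
dQ/dI = 0.0878.
η = (dQ/dI)·(I/Q) = 0.0878 × (6676/1064.153) = 0.551.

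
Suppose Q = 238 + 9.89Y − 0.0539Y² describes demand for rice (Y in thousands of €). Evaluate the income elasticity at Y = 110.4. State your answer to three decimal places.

At Y = 110.4: Q = 672.9142.
dQ/dY = 9.89 − 0.1078Y = -2.01112.
η = (dQ/dY)·(Y/Q) = -2.01112 × (110.4/672.9142) = -0.330.

-0.330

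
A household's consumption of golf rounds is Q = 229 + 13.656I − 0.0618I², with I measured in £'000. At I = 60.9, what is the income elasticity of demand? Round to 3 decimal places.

At I = 60.9: Q = 831.4459.
dQ/dI = 13.656 − 0.1236I = 6.12876.
η = (dQ/dI)·(I/Q) = 6.12876 × (60.9/831.4459) = 0.449.

0.449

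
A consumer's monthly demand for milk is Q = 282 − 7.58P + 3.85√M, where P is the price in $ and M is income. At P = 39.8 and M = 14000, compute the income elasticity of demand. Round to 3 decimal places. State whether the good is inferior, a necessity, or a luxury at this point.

0.523 (necessity)

At P = 39.8, M = 14000: Q = 435.854.
Holding P constant, ∂Q/∂M = 3.85/(2√M) = 0.0162692.
η_M = (∂Q/∂M)·(M/Q) = 0.0162692 × (14000/435.854) = 0.523.
Since 0 < η < 1, this is a necessity.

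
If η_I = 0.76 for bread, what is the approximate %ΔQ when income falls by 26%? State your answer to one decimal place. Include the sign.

%ΔQ ≈ η × %ΔI = 0.76 × (-26%) = -19.8%.

-19.8%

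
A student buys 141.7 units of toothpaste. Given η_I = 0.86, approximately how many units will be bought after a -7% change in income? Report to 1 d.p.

133.2

%ΔQ ≈ η × %ΔI = 0.86 × (-7%) = -6.02%.
New Q ≈ 141.7 × (1 − 0.0602) = 133.2.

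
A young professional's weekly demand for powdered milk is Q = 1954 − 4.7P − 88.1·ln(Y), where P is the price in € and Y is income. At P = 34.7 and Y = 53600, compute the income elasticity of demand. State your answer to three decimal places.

-0.106

At P = 34.7, Y = 53600: Q = 831.562.
Holding P constant, ∂Q/∂Y = -88.1/Y = -0.00164366.
η_Y = (∂Q/∂Y)·(Y/Q) = -0.00164366 × (53600/831.562) = -0.106.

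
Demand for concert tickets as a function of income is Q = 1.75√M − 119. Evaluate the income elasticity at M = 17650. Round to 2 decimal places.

At M = 17650: Q = 113.493.
dQ/dM = 1.75/(2√M) = 0.00658621 at this income.
η = (dQ/dM)·(M/Q) = 0.00658621 × (17650/113.493) = 1.02.

1.02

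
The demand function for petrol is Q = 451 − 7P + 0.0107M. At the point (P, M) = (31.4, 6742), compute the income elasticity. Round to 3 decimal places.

0.238

At P = 31.4, M = 6742: Q = 303.339.
Holding P constant, ∂Q/∂M = 0.0107.
η_M = (∂Q/∂M)·(M/Q) = 0.0107 × (6742/303.339) = 0.238.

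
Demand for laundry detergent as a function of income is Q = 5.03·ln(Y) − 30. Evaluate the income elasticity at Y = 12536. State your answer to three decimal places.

0.288

At Y = 12536: Q = 17.465.
dQ/dY = 5.03/Y = 0.000401244 at this income.
η = (dQ/dY)·(Y/Q) = 0.000401244 × (12536/17.465) = 0.288.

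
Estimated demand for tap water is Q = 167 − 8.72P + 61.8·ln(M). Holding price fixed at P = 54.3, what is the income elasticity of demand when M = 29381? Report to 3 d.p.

At P = 54.3, M = 29381: Q = 329.309.
Holding P constant, ∂Q/∂M = 61.8/M = 0.0021034.
η_M = (∂Q/∂M)·(M/Q) = 0.0021034 × (29381/329.309) = 0.188.

0.188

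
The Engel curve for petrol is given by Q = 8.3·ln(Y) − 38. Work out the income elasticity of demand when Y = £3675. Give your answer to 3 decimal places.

0.275

At Y = 3675: Q = 30.137.
dQ/dY = 8.3/Y = 0.0022585 at this income.
η = (dQ/dY)·(Y/Q) = 0.0022585 × (3675/30.137) = 0.275.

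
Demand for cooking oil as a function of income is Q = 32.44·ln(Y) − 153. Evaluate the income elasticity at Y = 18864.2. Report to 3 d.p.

At Y = 18864.2: Q = 166.372.
dQ/dY = 32.44/Y = 0.00171966 at this income.
η = (dQ/dY)·(Y/Q) = 0.00171966 × (18864.2/166.372) = 0.195.

0.195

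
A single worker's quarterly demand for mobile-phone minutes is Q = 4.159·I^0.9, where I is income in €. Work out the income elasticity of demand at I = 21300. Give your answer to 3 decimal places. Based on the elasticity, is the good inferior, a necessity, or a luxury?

For Q = A·I^β the income elasticity is constant and equal to β.
Here β = 0.9, so η = 0.900.
Since 0 < η < 1, the good is a necessity.

0.900 (necessity)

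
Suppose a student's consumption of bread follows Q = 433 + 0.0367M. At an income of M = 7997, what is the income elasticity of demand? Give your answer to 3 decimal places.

At M = 7997: Q = 726.490.
dQ/dM = 0.0367.
η = (dQ/dM)·(M/Q) = 0.0367 × (7997/726.490) = 0.404.

0.404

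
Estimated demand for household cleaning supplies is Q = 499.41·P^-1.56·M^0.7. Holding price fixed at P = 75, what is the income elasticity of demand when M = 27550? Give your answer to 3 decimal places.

For a multiplicative demand Q = A·P^α·M^β, the income elasticity is β everywhere.
Here β = 0.7, so η = 0.700.

0.700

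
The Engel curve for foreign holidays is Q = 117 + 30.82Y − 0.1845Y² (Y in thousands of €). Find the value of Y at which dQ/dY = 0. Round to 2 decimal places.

83.52

dQ/dY = 30.82 − 0.369Y.
The good is inferior where dQ/dY < 0. Setting dQ/dY = 0 gives Y = 30.82 / 0.369 = 83.52.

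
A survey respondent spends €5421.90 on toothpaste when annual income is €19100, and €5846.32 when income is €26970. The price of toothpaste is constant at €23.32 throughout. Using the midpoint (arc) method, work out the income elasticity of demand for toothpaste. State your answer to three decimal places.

With a constant price, Q₁ = 5421.90/23.32 = 232.500 and Q₂ = 5846.32/23.32 = 250.700 (equivalently, work directly with expenditure since P cancels).
Midpoint %ΔQ = (5846.32 − 5421.90)/5634.11 = 0.07533; midpoint %ΔI = (26970 − 19100)/23035 = 0.34165.
η = 0.07533 / 0.34165 = 0.220.

0.220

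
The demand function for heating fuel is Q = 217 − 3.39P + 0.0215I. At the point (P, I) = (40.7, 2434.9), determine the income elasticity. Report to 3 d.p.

At P = 40.7, I = 2434.9: Q = 131.377.
Holding P constant, ∂Q/∂I = 0.0215.
η_I = (∂Q/∂I)·(I/Q) = 0.0215 × (2434.9/131.377) = 0.398.

0.398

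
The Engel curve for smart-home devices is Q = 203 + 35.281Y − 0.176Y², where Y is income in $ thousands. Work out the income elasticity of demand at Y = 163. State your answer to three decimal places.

At Y = 163: Q = 1277.6590.
dQ/dY = 35.281 − 0.352Y = -22.09500.
η = (dQ/dY)·(Y/Q) = -22.09500 × (163/1277.6590) = -2.819.

-2.819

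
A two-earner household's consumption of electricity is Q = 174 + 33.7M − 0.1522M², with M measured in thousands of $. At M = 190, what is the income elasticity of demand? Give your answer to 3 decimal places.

At M = 190: Q = 1082.5800.
dQ/dM = 33.7 − 0.3044M = -24.13600.
η = (dQ/dM)·(M/Q) = -24.13600 × (190/1082.5800) = -4.236.

-4.236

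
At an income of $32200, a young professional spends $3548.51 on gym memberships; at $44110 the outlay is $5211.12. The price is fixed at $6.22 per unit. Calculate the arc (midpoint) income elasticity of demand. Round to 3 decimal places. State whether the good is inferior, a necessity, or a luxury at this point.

1.216 (luxury)

With a constant price, Q₁ = 3548.51/6.22 = 570.500 and Q₂ = 5211.12/6.22 = 837.801 (equivalently, work directly with expenditure since P cancels).
Midpoint %ΔQ = (5211.12 − 3548.51)/4379.82 = 0.37961; midpoint %ΔI = (44110 − 32200)/38155 = 0.31215.
η = 0.37961 / 0.31215 = 1.216.
η > 1 ⇒ luxury.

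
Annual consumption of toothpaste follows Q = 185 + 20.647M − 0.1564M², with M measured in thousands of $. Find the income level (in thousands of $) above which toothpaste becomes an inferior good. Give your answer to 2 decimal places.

dQ/dM = 20.647 − 0.3128M.
The good is inferior where dQ/dM < 0. Setting dQ/dM = 0 gives M = 20.647 / 0.3128 = 66.01.

66.01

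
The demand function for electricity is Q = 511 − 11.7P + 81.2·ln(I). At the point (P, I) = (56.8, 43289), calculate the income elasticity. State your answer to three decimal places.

At P = 56.8, I = 43289: Q = 713.303.
Holding P constant, ∂Q/∂I = 81.2/I = 0.00187577.
η_I = (∂Q/∂I)·(I/Q) = 0.00187577 × (43289/713.303) = 0.114.

0.114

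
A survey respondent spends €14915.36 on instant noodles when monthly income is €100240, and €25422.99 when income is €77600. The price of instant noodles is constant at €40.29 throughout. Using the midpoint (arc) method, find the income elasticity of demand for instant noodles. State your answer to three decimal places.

With a constant price, Q₁ = 14915.36/40.29 = 370.200 and Q₂ = 25422.99/40.29 = 631.000 (equivalently, work directly with expenditure since P cancels).
Midpoint %ΔQ = (25422.99 − 14915.36)/20169.18 = 0.52097; midpoint %ΔI = (77600 − 100240)/88920 = -0.25461.
η = 0.52097 / -0.25461 = -2.046.

-2.046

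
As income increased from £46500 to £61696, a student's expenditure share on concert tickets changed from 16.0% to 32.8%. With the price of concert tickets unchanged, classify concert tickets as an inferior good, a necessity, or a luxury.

The budget share rises as income rises, so η > 1.

luxury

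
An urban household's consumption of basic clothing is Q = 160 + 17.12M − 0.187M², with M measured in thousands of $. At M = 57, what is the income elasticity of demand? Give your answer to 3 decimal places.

At M = 57: Q = 528.2770.
dQ/dM = 17.12 − 0.374M = -4.19800.
η = (dQ/dM)·(M/Q) = -4.19800 × (57/528.2770) = -0.453.

-0.453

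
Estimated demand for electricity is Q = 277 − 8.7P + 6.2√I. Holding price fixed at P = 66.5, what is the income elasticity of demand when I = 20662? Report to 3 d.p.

0.756

At P = 66.5, I = 20662: Q = 589.656.
Holding P constant, ∂Q/∂I = 6.2/(2√I) = 0.0215663.
η_I = (∂Q/∂I)·(I/Q) = 0.0215663 × (20662/589.656) = 0.756.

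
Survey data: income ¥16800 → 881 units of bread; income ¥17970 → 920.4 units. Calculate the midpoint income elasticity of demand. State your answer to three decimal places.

0.650

ΔQ = 920.4 − 881 = 39.4; midpoint Q̄ = (881 + 920.4)/2 = 900.7.
ΔI = 17970 − 16800 = 1170; midpoint Ī = (16800 + 17970)/2 = 17385.
η = (ΔQ/Q̄) ÷ (ΔI/Ī) = (39.4/900.7) ÷ (1170/17385) = 0.650.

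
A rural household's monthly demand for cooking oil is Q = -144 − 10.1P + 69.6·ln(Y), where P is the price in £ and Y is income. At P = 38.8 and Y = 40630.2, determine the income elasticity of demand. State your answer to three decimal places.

0.343

At P = 38.8, Y = 40630.2: Q = 202.734.
Holding P constant, ∂Q/∂Y = 69.6/Y = 0.00171301.
η_Y = (∂Q/∂Y)·(Y/Q) = 0.00171301 × (40630.2/202.734) = 0.343.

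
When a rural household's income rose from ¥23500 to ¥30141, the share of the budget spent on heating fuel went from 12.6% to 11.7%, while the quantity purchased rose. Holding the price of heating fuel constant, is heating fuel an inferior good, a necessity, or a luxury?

necessity

Quantity rises but the budget share falls as income rises, so 0 < η < 1.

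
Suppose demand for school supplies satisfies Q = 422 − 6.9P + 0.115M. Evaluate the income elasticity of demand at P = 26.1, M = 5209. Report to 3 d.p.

At P = 26.1, M = 5209: Q = 840.945.
Holding P constant, ∂Q/∂M = 0.115.
η_M = (∂Q/∂M)·(M/Q) = 0.115 × (5209/840.945) = 0.712.

0.712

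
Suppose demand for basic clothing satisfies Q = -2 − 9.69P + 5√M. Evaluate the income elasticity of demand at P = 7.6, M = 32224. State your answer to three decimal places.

At P = 7.6, M = 32224: Q = 821.908.
Holding P constant, ∂Q/∂M = 5/(2√M) = 0.0139268.
η_M = (∂Q/∂M)·(M/Q) = 0.0139268 × (32224/821.908) = 0.546.

0.546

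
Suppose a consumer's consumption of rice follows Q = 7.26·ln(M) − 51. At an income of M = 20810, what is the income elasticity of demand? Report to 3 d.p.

0.343

At M = 20810: Q = 21.188.
dQ/dM = 7.26/M = 0.000348871 at this income.
η = (dQ/dM)·(M/Q) = 0.000348871 × (20810/21.188) = 0.343.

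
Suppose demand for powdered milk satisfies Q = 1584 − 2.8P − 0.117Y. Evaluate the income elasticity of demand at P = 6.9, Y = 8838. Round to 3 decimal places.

-1.949

At P = 6.9, Y = 8838: Q = 530.634.
Holding P constant, ∂Q/∂Y = −0.117.
η_Y = (∂Q/∂Y)·(Y/Q) = -0.117 × (8838/530.634) = -1.949.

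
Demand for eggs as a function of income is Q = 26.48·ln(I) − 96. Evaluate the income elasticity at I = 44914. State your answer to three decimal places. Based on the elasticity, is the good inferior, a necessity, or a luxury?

At I = 44914: Q = 187.667.
dQ/dI = 26.48/I = 0.000589571 at this income.
η = (dQ/dI)·(I/Q) = 0.000589571 × (44914/187.667) = 0.141.
Since 0 < η < 1, the good is a necessity.

0.141 (necessity)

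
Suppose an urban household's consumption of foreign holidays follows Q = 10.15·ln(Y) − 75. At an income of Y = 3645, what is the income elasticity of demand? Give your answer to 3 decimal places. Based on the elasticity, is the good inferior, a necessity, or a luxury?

At Y = 3645: Q = 8.241.
dQ/dY = 10.15/Y = 0.00278464 at this income.
η = (dQ/dY)·(Y/Q) = 0.00278464 × (3645/8.241) = 1.232.
Since η > 1, the good is a luxury.

1.232 (luxury)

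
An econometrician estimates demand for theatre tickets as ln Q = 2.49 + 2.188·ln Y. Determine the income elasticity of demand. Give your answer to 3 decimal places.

In a log-linear demand, the coefficient on ln Y is the income elasticity.
So η = 2.188.

2.188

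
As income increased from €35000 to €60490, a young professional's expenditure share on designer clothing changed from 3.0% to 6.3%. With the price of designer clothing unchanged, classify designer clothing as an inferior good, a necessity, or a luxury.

luxury

The budget share rises as income rises, so η > 1.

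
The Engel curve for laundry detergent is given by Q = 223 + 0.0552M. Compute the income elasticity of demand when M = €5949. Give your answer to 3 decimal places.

At M = 5949: Q = 551.385.
dQ/dM = 0.0552.
η = (dQ/dM)·(M/Q) = 0.0552 × (5949/551.385) = 0.596.

0.596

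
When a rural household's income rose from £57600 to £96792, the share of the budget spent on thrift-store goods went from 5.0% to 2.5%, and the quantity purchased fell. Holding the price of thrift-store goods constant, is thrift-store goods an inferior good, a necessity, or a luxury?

inferior good

Quantity demanded falls as income rises, so η < 0.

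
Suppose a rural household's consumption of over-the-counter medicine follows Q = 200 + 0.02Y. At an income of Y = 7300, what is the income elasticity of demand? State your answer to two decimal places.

At Y = 7300: Q = 346.000.
dQ/dY = 0.02.
η = (dQ/dY)·(Y/Q) = 0.02 × (7300/346.000) = 0.42.

0.42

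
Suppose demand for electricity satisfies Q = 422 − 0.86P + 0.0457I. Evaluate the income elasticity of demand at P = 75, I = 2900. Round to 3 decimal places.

0.270

At P = 75, I = 2900: Q = 490.030.
Holding P constant, ∂Q/∂I = 0.0457.
η_I = (∂Q/∂I)·(I/Q) = 0.0457 × (2900/490.030) = 0.270.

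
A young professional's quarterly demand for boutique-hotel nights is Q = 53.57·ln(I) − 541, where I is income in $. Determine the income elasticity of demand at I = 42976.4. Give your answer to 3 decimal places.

At I = 42976.4: Q = 30.507.
dQ/dI = 53.57/I = 0.0012465 at this income.
η = (dQ/dI)·(I/Q) = 0.0012465 × (42976.4/30.507) = 1.756.

1.756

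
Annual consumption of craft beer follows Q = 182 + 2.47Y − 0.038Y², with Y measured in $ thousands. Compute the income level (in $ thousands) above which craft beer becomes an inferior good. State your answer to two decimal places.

dQ/dY = 2.47 − 0.076Y.
The good is inferior where dQ/dY < 0. Setting dQ/dY = 0 gives Y = 2.47 / 0.076 = 32.50.

32.50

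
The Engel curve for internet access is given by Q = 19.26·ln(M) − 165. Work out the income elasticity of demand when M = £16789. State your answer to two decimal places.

At M = 16789: Q = 22.371.
dQ/dM = 19.26/M = 0.00114718 at this income.
η = (dQ/dM)·(M/Q) = 0.00114718 × (16789/22.371) = 0.86.

0.86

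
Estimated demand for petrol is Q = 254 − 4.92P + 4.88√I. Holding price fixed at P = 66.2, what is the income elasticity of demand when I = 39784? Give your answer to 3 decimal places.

0.540

At P = 66.2, I = 39784: Q = 901.657.
Holding P constant, ∂Q/∂I = 4.88/(2√I) = 0.0122331.
η_I = (∂Q/∂I)·(I/Q) = 0.0122331 × (39784/901.657) = 0.540.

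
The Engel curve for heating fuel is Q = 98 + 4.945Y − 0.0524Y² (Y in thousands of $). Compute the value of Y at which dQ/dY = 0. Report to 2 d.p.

47.19

dQ/dY = 4.945 − 0.1048Y.
The good is inferior where dQ/dY < 0. Setting dQ/dY = 0 gives Y = 4.945 / 0.1048 = 47.19.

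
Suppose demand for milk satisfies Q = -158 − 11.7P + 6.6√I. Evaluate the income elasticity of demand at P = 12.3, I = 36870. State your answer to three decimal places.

At P = 12.3, I = 36870: Q = 965.393.
Holding P constant, ∂Q/∂I = 6.6/(2√I) = 0.0171861.
η_I = (∂Q/∂I)·(I/Q) = 0.0171861 × (36870/965.393) = 0.656.

0.656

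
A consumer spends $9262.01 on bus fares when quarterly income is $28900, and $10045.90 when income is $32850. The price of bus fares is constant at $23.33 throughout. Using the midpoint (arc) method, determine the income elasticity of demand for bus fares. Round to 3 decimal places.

0.635

With a constant price, Q₁ = 9262.01/23.33 = 397.000 and Q₂ = 10045.90/23.33 = 430.600 (equivalently, work directly with expenditure since P cancels).
Midpoint %ΔQ = (10045.90 − 9262.01)/9653.96 = 0.08120; midpoint %ΔI = (32850 − 28900)/30875 = 0.12794.
η = 0.08120 / 0.12794 = 0.635.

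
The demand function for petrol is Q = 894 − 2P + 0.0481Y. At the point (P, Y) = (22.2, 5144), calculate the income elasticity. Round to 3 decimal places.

At P = 22.2, Y = 5144: Q = 1097.026.
Holding P constant, ∂Q/∂Y = 0.0481.
η_Y = (∂Q/∂Y)·(Y/Q) = 0.0481 × (5144/1097.026) = 0.226.

0.226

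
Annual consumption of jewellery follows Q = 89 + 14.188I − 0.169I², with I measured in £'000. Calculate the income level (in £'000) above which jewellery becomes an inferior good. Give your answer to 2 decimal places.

dQ/dI = 14.188 − 0.338I.
The good is inferior where dQ/dI < 0. Setting dQ/dI = 0 gives I = 14.188 / 0.338 = 41.98.

41.98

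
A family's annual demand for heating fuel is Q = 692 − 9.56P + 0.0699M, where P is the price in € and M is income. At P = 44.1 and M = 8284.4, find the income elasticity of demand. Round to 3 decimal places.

At P = 44.1, M = 8284.4: Q = 849.484.
Holding P constant, ∂Q/∂M = 0.0699.
η_M = (∂Q/∂M)·(M/Q) = 0.0699 × (8284.4/849.484) = 0.682.

0.682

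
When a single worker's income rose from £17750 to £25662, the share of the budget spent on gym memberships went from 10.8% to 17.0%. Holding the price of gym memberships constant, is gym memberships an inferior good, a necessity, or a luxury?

luxury

The budget share rises as income rises, so η > 1.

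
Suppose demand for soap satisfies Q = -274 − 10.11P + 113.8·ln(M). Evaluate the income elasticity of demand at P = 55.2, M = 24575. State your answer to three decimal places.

0.357

At P = 55.2, M = 24575: Q = 318.387.
Holding P constant, ∂Q/∂M = 113.8/M = 0.00463072.
η_M = (∂Q/∂M)·(M/Q) = 0.00463072 × (24575/318.387) = 0.357.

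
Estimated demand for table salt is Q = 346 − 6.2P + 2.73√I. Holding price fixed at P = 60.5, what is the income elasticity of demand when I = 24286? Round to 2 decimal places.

At P = 60.5, I = 24286: Q = 396.342.
Holding P constant, ∂Q/∂I = 2.73/(2√I) = 0.008759.
η_I = (∂Q/∂I)·(I/Q) = 0.008759 × (24286/396.342) = 0.54.

0.54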